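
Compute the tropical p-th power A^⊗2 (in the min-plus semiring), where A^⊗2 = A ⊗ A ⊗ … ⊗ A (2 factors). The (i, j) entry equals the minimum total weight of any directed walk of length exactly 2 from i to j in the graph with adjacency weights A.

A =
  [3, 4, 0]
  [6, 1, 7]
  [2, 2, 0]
A^⊗2 =
  [2, 2, 0]
  [7, 2, 6]
  [2, 2, 0]

Each entry (A^⊗2)_ij equals the minimum over all length-2 walks i = v_0 → v_1 → … → v_2 = j of Σ_t A[v_t][v_{t+1}]. For example, for (i, j) = (0, 2) we minimise over 3 possible intermediate vertex sequences; the minimum is 0, attained along the walk 0 → 2 → 2.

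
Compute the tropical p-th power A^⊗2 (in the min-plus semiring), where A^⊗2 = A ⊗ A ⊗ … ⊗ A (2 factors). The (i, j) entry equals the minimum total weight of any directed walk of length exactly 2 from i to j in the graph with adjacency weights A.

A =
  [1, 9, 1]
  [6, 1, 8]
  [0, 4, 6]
A^⊗2 =
  [1, 5, 2]
  [7, 2, 7]
  [1, 5, 1]

Each entry (A^⊗2)_ij equals the minimum over all length-2 walks i = v_0 → v_1 → … → v_2 = j of Σ_t A[v_t][v_{t+1}]. For example, for (i, j) = (0, 2) we minimise over 3 possible intermediate vertex sequences; the minimum is 2, attained along the walk 0 → 0 → 2.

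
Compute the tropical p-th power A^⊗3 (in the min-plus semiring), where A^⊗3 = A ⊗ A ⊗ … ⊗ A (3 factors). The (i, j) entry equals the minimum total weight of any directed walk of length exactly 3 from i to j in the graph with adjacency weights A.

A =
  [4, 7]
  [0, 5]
A^⊗3 =
  [11, 14]
  [7, 11]

Each entry (A^⊗3)_ij equals the minimum over all length-3 walks i = v_0 → v_1 → … → v_3 = j of Σ_t A[v_t][v_{t+1}]. For example, for (i, j) = (0, 1) we minimise over 4 possible intermediate vertex sequences; the minimum is 14, attained along the walk 0 → 1 → 0 → 1.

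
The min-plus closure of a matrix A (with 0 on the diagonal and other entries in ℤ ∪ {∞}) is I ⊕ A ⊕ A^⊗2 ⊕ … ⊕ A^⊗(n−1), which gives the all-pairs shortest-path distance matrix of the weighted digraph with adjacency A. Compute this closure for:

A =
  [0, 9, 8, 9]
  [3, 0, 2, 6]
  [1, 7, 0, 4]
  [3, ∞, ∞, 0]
Closure =
  [0, 9, 8, 9]
  [3, 0, 2, 6]
  [1, 7, 0, 4]
  [3, 12, 11, 0]

This is the Floyd-Warshall all-pairs shortest-path computation. For each intermediate vertex k = 0, 1, …, 3, update dist[i][j] ← min(dist[i][j], dist[i][k] + dist[k][j]). The final matrix gives, for each (i, j), the minimum total weight of any directed path from i to j (possibly empty when i = j).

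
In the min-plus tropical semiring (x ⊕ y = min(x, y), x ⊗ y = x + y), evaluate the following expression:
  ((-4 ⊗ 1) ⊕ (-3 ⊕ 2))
((-4 ⊗ 1) ⊕ (-3 ⊕ 2)) = -3

Expand innermost to outermost. Recall ⊕ takes the minimum of its arguments and ⊗ takes their sum. Working out the expression ((-4 ⊗ 1) ⊕ (-3 ⊕ 2)) gives -3.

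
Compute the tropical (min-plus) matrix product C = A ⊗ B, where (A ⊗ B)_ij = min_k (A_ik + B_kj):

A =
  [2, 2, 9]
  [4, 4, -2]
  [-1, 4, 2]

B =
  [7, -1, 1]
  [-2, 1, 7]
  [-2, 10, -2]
A ⊗ B =
  [0, 1, 3]
  [-4, 3, -4]
  [0, -2, 0]

Apply the min-plus product entry-by-entry:
  C[0][0] = min over k of (A[0][0] + B[0][0] = 2 + 7 = 9, A[0][1] + B[1][0] = 2 + -2 = 0, A[0][2] + B[2][0] = 9 + -2 = 7) = 0 (attained at k = 1)
  C[0][1] = min over k of (A[0][0] + B[0][1] = 2 + -1 = 1, A[0][1] + B[1][1] = 2 + 1 = 3, A[0][2] + B[2][1] = 9 + 10 = 19) = 1 (attained at k = 0)
  C[0][2] = min over k of (A[0][0] + B[0][2] = 2 + 1 = 3, A[0][1] + B[1][2] = 2 + 7 = 9, A[0][2] + B[2][2] = 9 + -2 = 7) = 3 (attained at k = 0)
  C[1][0] = min over k of (A[1][0] + B[0][0] = 4 + 7 = 11, A[1][1] + B[1][0] = 4 + -2 = 2, A[1][2] + B[2][0] = -2 + -2 = -4) = -4 (attained at k = 2)
  C[1][1] = min over k of (A[1][0] + B[0][1] = 4 + -1 = 3, A[1][1] + B[1][1] = 4 + 1 = 5, A[1][2] + B[2][1] = -2 + 10 = 8) = 3 (attained at k = 0)
  C[1][2] = min over k of (A[1][0] + B[0][2] = 4 + 1 = 5, A[1][1] + B[1][2] = 4 + 7 = 11, A[1][2] + B[2][2] = -2 + -2 = -4) = -4 (attained at k = 2)
  C[2][0] = min over k of (A[2][0] + B[0][0] = -1 + 7 = 6, A[2][1] + B[1][0] = 4 + -2 = 2, A[2][2] + B[2][0] = 2 + -2 = 0) = 0 (attained at k = 2)
  C[2][1] = min over k of (A[2][0] + B[0][1] = -1 + -1 = -2, A[2][1] + B[1][1] = 4 + 1 = 5, A[2][2] + B[2][1] = 2 + 10 = 12) = -2 (attained at k = 0)
  C[2][2] = min over k of (A[2][0] + B[0][2] = -1 + 1 = 0, A[2][1] + B[1][2] = 4 + 7 = 11, A[2][2] + B[2][2] = 2 + -2 = 0) = 0 (attained at k = 0)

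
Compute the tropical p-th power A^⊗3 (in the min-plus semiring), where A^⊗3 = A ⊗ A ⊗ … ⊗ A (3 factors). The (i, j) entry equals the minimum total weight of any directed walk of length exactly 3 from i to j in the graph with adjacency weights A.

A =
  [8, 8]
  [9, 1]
A^⊗3 =
  [18, 10]
  [11, 3]

Each entry (A^⊗3)_ij equals the minimum over all length-3 walks i = v_0 → v_1 → … → v_3 = j of Σ_t A[v_t][v_{t+1}]. For example, for (i, j) = (0, 1) we minimise over 4 possible intermediate vertex sequences; the minimum is 10, attained along the walk 0 → 1 → 1 → 1.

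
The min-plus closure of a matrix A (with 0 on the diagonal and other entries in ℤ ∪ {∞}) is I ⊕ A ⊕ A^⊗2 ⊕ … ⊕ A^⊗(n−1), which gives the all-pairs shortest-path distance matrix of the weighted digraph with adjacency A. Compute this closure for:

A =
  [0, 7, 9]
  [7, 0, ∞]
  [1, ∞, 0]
Closure =
  [0, 7, 9]
  [7, 0, 16]
  [1, 8, 0]

This is the Floyd-Warshall all-pairs shortest-path computation. For each intermediate vertex k = 0, 1, …, 2, update dist[i][j] ← min(dist[i][j], dist[i][k] + dist[k][j]). The final matrix gives, for each (i, j), the minimum total weight of any directed path from i to j (possibly empty when i = j).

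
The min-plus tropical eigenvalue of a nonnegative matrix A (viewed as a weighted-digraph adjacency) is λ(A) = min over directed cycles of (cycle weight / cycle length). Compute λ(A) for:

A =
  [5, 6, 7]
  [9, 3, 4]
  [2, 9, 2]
λ(A) = 2

Enumerate directed cycles and compute their means (weight / length). Sample:
  cycle 0 → 0: weight = 5, length = 1, mean = 5/1 ≈ 5.000
  cycle 1 → 1: weight = 3, length = 1, mean = 3/1 ≈ 3.000
  cycle 2 → 2: weight = 2, length = 1, mean = 2/1 ≈ 2.000
  cycle 0 → 1 → 0: weight = 15, length = 2, mean = 15/2 ≈ 7.500
  cycle 0 → 2 → 0: weight = 9, length = 2, mean = 9/2 ≈ 4.500
  cycle 1 → 0 → 1: weight = 15, length = 2, mean = 15/2 ≈ 7.500
Minimum mean = 2.000, attained e.g. along the cycle 2 → 2 with weight 2 and length 1. So λ(A) = 2/1 = 2.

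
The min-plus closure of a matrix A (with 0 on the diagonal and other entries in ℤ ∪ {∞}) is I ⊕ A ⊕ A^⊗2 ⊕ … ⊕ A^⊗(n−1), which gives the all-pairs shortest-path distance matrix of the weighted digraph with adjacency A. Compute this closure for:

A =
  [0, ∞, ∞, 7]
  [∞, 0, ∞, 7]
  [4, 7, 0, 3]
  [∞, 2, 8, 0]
Closure =
  [0, 9, 15, 7]
  [19, 0, 15, 7]
  [4, 5, 0, 3]
  [12, 2, 8, 0]

This is the Floyd-Warshall all-pairs shortest-path computation. For each intermediate vertex k = 0, 1, …, 3, update dist[i][j] ← min(dist[i][j], dist[i][k] + dist[k][j]). The final matrix gives, for each (i, j), the minimum total weight of any directed path from i to j (possibly empty when i = j).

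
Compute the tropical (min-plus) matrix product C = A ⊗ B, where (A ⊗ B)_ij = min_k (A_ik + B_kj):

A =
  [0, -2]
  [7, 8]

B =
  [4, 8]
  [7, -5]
A ⊗ B =
  [4, -7]
  [11, 3]

Apply the min-plus product entry-by-entry:
  C[0][0] = min over k of (A[0][0] + B[0][0] = 0 + 4 = 4, A[0][1] + B[1][0] = -2 + 7 = 5) = 4 (attained at k = 0)
  C[0][1] = min over k of (A[0][0] + B[0][1] = 0 + 8 = 8, A[0][1] + B[1][1] = -2 + -5 = -7) = -7 (attained at k = 1)
  C[1][0] = min over k of (A[1][0] + B[0][0] = 7 + 4 = 11, A[1][1] + B[1][0] = 8 + 7 = 15) = 11 (attained at k = 0)
  C[1][1] = min over k of (A[1][0] + B[0][1] = 7 + 8 = 15, A[1][1] + B[1][1] = 8 + -5 = 3) = 3 (attained at k = 1)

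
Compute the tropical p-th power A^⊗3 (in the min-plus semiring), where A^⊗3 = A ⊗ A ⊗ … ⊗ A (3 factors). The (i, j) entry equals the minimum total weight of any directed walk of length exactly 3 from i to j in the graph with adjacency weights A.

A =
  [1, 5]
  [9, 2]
A^⊗3 =
  [3, 7]
  [11, 6]

Each entry (A^⊗3)_ij equals the minimum over all length-3 walks i = v_0 → v_1 → … → v_3 = j of Σ_t A[v_t][v_{t+1}]. For example, for (i, j) = (0, 1) we minimise over 4 possible intermediate vertex sequences; the minimum is 7, attained along the walk 0 → 0 → 0 → 1.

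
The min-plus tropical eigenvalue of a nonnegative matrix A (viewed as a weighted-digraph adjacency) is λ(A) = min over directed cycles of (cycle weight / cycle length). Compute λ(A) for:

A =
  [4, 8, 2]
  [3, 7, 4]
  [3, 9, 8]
λ(A) = 5/2

Enumerate directed cycles and compute their means (weight / length). Sample:
  cycle 0 → 0: weight = 4, length = 1, mean = 4/1 ≈ 4.000
  cycle 1 → 1: weight = 7, length = 1, mean = 7/1 ≈ 7.000
  cycle 2 → 2: weight = 8, length = 1, mean = 8/1 ≈ 8.000
  cycle 0 → 1 → 0: weight = 11, length = 2, mean = 11/2 ≈ 5.500
  cycle 0 → 2 → 0: weight = 5, length = 2, mean = 5/2 ≈ 2.500
  cycle 1 → 0 → 1: weight = 11, length = 2, mean = 11/2 ≈ 5.500
Minimum mean = 2.500, attained e.g. along the cycle 0 → 2 → 0 with weight 5 and length 2. So λ(A) = 5/2 = 5/2.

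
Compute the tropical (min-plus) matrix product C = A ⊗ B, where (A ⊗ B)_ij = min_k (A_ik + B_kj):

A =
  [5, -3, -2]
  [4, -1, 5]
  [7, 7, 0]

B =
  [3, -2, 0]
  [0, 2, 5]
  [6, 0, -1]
A ⊗ B =
  [-3, -2, -3]
  [-1, 1, 4]
  [6, 0, -1]

Apply the min-plus product entry-by-entry:
  C[0][0] = min over k of (A[0][0] + B[0][0] = 5 + 3 = 8, A[0][1] + B[1][0] = -3 + 0 = -3, A[0][2] + B[2][0] = -2 + 6 = 4) = -3 (attained at k = 1)
  C[0][1] = min over k of (A[0][0] + B[0][1] = 5 + -2 = 3, A[0][1] + B[1][1] = -3 + 2 = -1, A[0][2] + B[2][1] = -2 + 0 = -2) = -2 (attained at k = 2)
  C[0][2] = min over k of (A[0][0] + B[0][2] = 5 + 0 = 5, A[0][1] + B[1][2] = -3 + 5 = 2, A[0][2] + B[2][2] = -2 + -1 = -3) = -3 (attained at k = 2)
  C[1][0] = min over k of (A[1][0] + B[0][0] = 4 + 3 = 7, A[1][1] + B[1][0] = -1 + 0 = -1, A[1][2] + B[2][0] = 5 + 6 = 11) = -1 (attained at k = 1)
  C[1][1] = min over k of (A[1][0] + B[0][1] = 4 + -2 = 2, A[1][1] + B[1][1] = -1 + 2 = 1, A[1][2] + B[2][1] = 5 + 0 = 5) = 1 (attained at k = 1)
  C[1][2] = min over k of (A[1][0] + B[0][2] = 4 + 0 = 4, A[1][1] + B[1][2] = -1 + 5 = 4, A[1][2] + B[2][2] = 5 + -1 = 4) = 4 (attained at k = 0)
  C[2][0] = min over k of (A[2][0] + B[0][0] = 7 + 3 = 10, A[2][1] + B[1][0] = 7 + 0 = 7, A[2][2] + B[2][0] = 0 + 6 = 6) = 6 (attained at k = 2)
  C[2][1] = min over k of (A[2][0] + B[0][1] = 7 + -2 = 5, A[2][1] + B[1][1] = 7 + 2 = 9, A[2][2] + B[2][1] = 0 + 0 = 0) = 0 (attained at k = 2)
  C[2][2] = min over k of (A[2][0] + B[0][2] = 7 + 0 = 7, A[2][1] + B[1][2] = 7 + 5 = 12, A[2][2] + B[2][2] = 0 + -1 = -1) = -1 (attained at k = 2)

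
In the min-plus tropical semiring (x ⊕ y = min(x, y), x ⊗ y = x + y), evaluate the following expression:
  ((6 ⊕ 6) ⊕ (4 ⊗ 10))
((6 ⊕ 6) ⊕ (4 ⊗ 10)) = 6

Expand innermost to outermost. Recall ⊕ takes the minimum of its arguments and ⊗ takes their sum. Working out the expression ((6 ⊕ 6) ⊕ (4 ⊗ 10)) gives 6.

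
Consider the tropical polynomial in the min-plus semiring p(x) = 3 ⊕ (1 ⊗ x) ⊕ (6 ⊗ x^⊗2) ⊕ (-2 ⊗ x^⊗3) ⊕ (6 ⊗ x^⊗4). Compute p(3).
p(3) = 3

A tropical monomial a ⊗ x^⊗i evaluates to a + i · x. Evaluating each term at x = 3:
  Term 0 contributes 3 + 0 · 3 = 3
  Term 1 contributes 1 + 1 · 3 = 4
  Term 2 contributes 6 + 2 · 3 = 12
  Term 3 contributes -2 + 3 · 3 = 7
  Term 4 contributes 6 + 4 · 3 = 18
p(3) = ⊕ of these = min[3, 4, 12, 7, 18] = 3.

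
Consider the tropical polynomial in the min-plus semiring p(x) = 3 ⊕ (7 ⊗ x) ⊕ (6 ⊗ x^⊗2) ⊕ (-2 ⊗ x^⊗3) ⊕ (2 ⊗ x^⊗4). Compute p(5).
p(5) = 3

A tropical monomial a ⊗ x^⊗i evaluates to a + i · x. Evaluating each term at x = 5:
  Term 0 contributes 3 + 0 · 5 = 3
  Term 1 contributes 7 + 1 · 5 = 12
  Term 2 contributes 6 + 2 · 5 = 16
  Term 3 contributes -2 + 3 · 5 = 13
  Term 4 contributes 2 + 4 · 5 = 22
p(5) = ⊕ of these = min[3, 12, 16, 13, 22] = 3.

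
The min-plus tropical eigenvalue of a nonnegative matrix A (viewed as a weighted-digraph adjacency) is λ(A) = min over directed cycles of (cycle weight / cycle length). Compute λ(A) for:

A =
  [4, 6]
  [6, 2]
λ(A) = 2

Enumerate directed cycles and compute their means (weight / length). Sample:
  cycle 0 → 0: weight = 4, length = 1, mean = 4/1 ≈ 4.000
  cycle 1 → 1: weight = 2, length = 1, mean = 2/1 ≈ 2.000
  cycle 0 → 1 → 0: weight = 12, length = 2, mean = 12/2 ≈ 6.000
  cycle 1 → 0 → 1: weight = 12, length = 2, mean = 12/2 ≈ 6.000
Minimum mean = 2.000, attained e.g. along the cycle 1 → 1 with weight 2 and length 1. So λ(A) = 2/1 = 2.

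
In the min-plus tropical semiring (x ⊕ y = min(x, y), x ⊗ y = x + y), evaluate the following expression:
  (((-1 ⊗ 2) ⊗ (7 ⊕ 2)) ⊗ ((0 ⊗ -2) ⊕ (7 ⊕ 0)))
(((-1 ⊗ 2) ⊗ (7 ⊕ 2)) ⊗ ((0 ⊗ -2) ⊕ (7 ⊕ 0))) = 1

Expand innermost to outermost. Recall ⊕ takes the minimum of its arguments and ⊗ takes their sum. Working out the expression (((-1 ⊗ 2) ⊗ (7 ⊕ 2)) ⊗ ((0 ⊗ -2) ⊕ (7 ⊕ 0))) gives 1.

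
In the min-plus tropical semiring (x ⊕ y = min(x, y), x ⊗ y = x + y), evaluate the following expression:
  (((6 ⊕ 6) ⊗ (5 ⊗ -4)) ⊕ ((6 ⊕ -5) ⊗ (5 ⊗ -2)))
(((6 ⊕ 6) ⊗ (5 ⊗ -4)) ⊕ ((6 ⊕ -5) ⊗ (5 ⊗ -2))) = -2

Expand innermost to outermost. Recall ⊕ takes the minimum of its arguments and ⊗ takes their sum. Working out the expression (((6 ⊕ 6) ⊗ (5 ⊗ -4)) ⊕ ((6 ⊕ -5) ⊗ (5 ⊗ -2))) gives -2.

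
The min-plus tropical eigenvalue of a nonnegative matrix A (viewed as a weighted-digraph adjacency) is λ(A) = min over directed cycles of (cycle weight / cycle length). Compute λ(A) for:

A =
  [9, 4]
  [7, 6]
λ(A) = 11/2

Enumerate directed cycles and compute their means (weight / length). Sample:
  cycle 0 → 0: weight = 9, length = 1, mean = 9/1 ≈ 9.000
  cycle 1 → 1: weight = 6, length = 1, mean = 6/1 ≈ 6.000
  cycle 0 → 1 → 0: weight = 11, length = 2, mean = 11/2 ≈ 5.500
  cycle 1 → 0 → 1: weight = 11, length = 2, mean = 11/2 ≈ 5.500
Minimum mean = 5.500, attained e.g. along the cycle 0 → 1 → 0 with weight 11 and length 2. So λ(A) = 11/2 = 11/2.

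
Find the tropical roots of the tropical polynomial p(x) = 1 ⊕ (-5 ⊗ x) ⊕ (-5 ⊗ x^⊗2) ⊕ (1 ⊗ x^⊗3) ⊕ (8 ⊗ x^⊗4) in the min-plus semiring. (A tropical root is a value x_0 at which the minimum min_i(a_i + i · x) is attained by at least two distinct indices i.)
Roots: {-7, -6, 0, 6}

Each tropical root is a break point of the lower envelope of the lines y = a_i + i · x (there are 5 lines, with slopes 0, 1, ..., 4). Only the lines that attain the minimum somewhere contribute to roots; other lines are dominated. Here the surviving (envelope) indices are i = 4, i = 3, i = 2, i = 1, i = 0.
Intersections between consecutive envelope lines give the roots: for adjacent envelope indices i < j the intersection is x = (a_i − a_j) / (j − i). Reading off the sorted break points: {-7, -6, 0, 6}.
Verification: at each break x_0, at least two indices attain the minimum of min_i(a_i + i · x_0).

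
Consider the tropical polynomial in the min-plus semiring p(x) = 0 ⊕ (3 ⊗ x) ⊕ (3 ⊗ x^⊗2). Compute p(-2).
p(-2) = -1

A tropical monomial a ⊗ x^⊗i evaluates to a + i · x. Evaluating each term at x = -2:
  Term 0 contributes 0 + 0 · -2 = 0
  Term 1 contributes 3 + 1 · -2 = 1
  Term 2 contributes 3 + 2 · -2 = -1
p(-2) = ⊕ of these = min[0, 1, -1] = -1.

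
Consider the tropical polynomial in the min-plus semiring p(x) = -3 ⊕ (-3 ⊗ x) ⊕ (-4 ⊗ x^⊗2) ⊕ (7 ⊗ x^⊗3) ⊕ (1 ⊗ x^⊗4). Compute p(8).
p(8) = -3

A tropical monomial a ⊗ x^⊗i evaluates to a + i · x. Evaluating each term at x = 8:
  Term 0 contributes -3 + 0 · 8 = -3
  Term 1 contributes -3 + 1 · 8 = 5
  Term 2 contributes -4 + 2 · 8 = 12
  Term 3 contributes 7 + 3 · 8 = 31
  Term 4 contributes 1 + 4 · 8 = 33
p(8) = ⊕ of these = min[-3, 5, 12, 31, 33] = -3.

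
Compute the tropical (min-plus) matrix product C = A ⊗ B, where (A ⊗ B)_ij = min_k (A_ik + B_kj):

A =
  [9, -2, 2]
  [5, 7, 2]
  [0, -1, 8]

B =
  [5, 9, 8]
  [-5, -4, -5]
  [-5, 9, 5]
A ⊗ B =
  [-7, -6, -7]
  [-3, 3, 2]
  [-6, -5, -6]

Apply the min-plus product entry-by-entry:
  C[0][0] = min over k of (A[0][0] + B[0][0] = 9 + 5 = 14, A[0][1] + B[1][0] = -2 + -5 = -7, A[0][2] + B[2][0] = 2 + -5 = -3) = -7 (attained at k = 1)
  C[0][1] = min over k of (A[0][0] + B[0][1] = 9 + 9 = 18, A[0][1] + B[1][1] = -2 + -4 = -6, A[0][2] + B[2][1] = 2 + 9 = 11) = -6 (attained at k = 1)
  C[0][2] = min over k of (A[0][0] + B[0][2] = 9 + 8 = 17, A[0][1] + B[1][2] = -2 + -5 = -7, A[0][2] + B[2][2] = 2 + 5 = 7) = -7 (attained at k = 1)
  C[1][0] = min over k of (A[1][0] + B[0][0] = 5 + 5 = 10, A[1][1] + B[1][0] = 7 + -5 = 2, A[1][2] + B[2][0] = 2 + -5 = -3) = -3 (attained at k = 2)
  C[1][1] = min over k of (A[1][0] + B[0][1] = 5 + 9 = 14, A[1][1] + B[1][1] = 7 + -4 = 3, A[1][2] + B[2][1] = 2 + 9 = 11) = 3 (attained at k = 1)
  C[1][2] = min over k of (A[1][0] + B[0][2] = 5 + 8 = 13, A[1][1] + B[1][2] = 7 + -5 = 2, A[1][2] + B[2][2] = 2 + 5 = 7) = 2 (attained at k = 1)
  C[2][0] = min over k of (A[2][0] + B[0][0] = 0 + 5 = 5, A[2][1] + B[1][0] = -1 + -5 = -6, A[2][2] + B[2][0] = 8 + -5 = 3) = -6 (attained at k = 1)
  C[2][1] = min over k of (A[2][0] + B[0][1] = 0 + 9 = 9, A[2][1] + B[1][1] = -1 + -4 = -5, A[2][2] + B[2][1] = 8 + 9 = 17) = -5 (attained at k = 1)
  C[2][2] = min over k of (A[2][0] + B[0][2] = 0 + 8 = 8, A[2][1] + B[1][2] = -1 + -5 = -6, A[2][2] + B[2][2] = 8 + 5 = 13) = -6 (attained at k = 1)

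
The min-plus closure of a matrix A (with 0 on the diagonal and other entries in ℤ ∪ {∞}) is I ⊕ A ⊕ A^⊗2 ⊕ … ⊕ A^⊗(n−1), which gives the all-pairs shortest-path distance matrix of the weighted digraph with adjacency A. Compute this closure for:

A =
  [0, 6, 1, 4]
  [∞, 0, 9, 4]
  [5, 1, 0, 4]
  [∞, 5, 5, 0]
Closure =
  [0, 2, 1, 4]
  [14, 0, 9, 4]
  [5, 1, 0, 4]
  [10, 5, 5, 0]

This is the Floyd-Warshall all-pairs shortest-path computation. For each intermediate vertex k = 0, 1, …, 3, update dist[i][j] ← min(dist[i][j], dist[i][k] + dist[k][j]). The final matrix gives, for each (i, j), the minimum total weight of any directed path from i to j (possibly empty when i = j).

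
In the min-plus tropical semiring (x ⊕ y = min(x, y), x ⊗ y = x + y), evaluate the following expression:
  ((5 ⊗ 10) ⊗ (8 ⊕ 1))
((5 ⊗ 10) ⊗ (8 ⊕ 1)) = 16

Expand innermost to outermost. Recall ⊕ takes the minimum of its arguments and ⊗ takes their sum. Working out the expression ((5 ⊗ 10) ⊗ (8 ⊕ 1)) gives 16.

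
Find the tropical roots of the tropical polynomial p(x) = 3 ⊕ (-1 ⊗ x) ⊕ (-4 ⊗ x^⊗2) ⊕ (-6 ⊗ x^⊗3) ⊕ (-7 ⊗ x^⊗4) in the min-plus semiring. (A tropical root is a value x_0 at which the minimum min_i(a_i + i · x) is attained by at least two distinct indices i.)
Roots: {1, 2, 3, 4}

Each tropical root is a break point of the lower envelope of the lines y = a_i + i · x (there are 5 lines, with slopes 0, 1, ..., 4). Only the lines that attain the minimum somewhere contribute to roots; other lines are dominated. Here the surviving (envelope) indices are i = 4, i = 3, i = 2, i = 1, i = 0.
Intersections between consecutive envelope lines give the roots: for adjacent envelope indices i < j the intersection is x = (a_i − a_j) / (j − i). Reading off the sorted break points: {1, 2, 3, 4}.
Verification: at each break x_0, at least two indices attain the minimum of min_i(a_i + i · x_0).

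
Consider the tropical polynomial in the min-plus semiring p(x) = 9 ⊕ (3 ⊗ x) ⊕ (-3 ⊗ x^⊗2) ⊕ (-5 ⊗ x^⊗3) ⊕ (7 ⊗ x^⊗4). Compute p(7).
p(7) = 9

A tropical monomial a ⊗ x^⊗i evaluates to a + i · x. Evaluating each term at x = 7:
  Term 0 contributes 9 + 0 · 7 = 9
  Term 1 contributes 3 + 1 · 7 = 10
  Term 2 contributes -3 + 2 · 7 = 11
  Term 3 contributes -5 + 3 · 7 = 16
  Term 4 contributes 7 + 4 · 7 = 35
p(7) = ⊕ of these = min[9, 10, 11, 16, 35] = 9.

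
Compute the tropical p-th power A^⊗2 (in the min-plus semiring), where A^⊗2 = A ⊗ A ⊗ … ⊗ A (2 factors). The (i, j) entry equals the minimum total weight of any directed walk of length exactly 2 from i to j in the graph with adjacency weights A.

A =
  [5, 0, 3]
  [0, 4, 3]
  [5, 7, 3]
A^⊗2 =
  [0, 4, 3]
  [4, 0, 3]
  [7, 5, 6]

Each entry (A^⊗2)_ij equals the minimum over all length-2 walks i = v_0 → v_1 → … → v_2 = j of Σ_t A[v_t][v_{t+1}]. For example, for (i, j) = (0, 2) we minimise over 3 possible intermediate vertex sequences; the minimum is 3, attained along the walk 0 → 1 → 2.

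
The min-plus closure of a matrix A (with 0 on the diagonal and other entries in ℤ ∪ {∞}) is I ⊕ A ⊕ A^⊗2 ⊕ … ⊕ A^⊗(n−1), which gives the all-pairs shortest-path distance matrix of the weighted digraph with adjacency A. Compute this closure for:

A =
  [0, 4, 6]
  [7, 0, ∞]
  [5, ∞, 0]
Closure =
  [0, 4, 6]
  [7, 0, 13]
  [5, 9, 0]

This is the Floyd-Warshall all-pairs shortest-path computation. For each intermediate vertex k = 0, 1, …, 2, update dist[i][j] ← min(dist[i][j], dist[i][k] + dist[k][j]). The final matrix gives, for each (i, j), the minimum total weight of any directed path from i to j (possibly empty when i = j).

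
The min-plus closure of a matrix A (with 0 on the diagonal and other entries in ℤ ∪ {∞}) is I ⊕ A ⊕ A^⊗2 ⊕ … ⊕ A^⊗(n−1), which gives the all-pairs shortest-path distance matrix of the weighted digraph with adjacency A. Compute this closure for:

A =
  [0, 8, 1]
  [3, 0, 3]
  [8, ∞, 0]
Closure =
  [0, 8, 1]
  [3, 0, 3]
  [8, 16, 0]

This is the Floyd-Warshall all-pairs shortest-path computation. For each intermediate vertex k = 0, 1, …, 2, update dist[i][j] ← min(dist[i][j], dist[i][k] + dist[k][j]). The final matrix gives, for each (i, j), the minimum total weight of any directed path from i to j (possibly empty when i = j).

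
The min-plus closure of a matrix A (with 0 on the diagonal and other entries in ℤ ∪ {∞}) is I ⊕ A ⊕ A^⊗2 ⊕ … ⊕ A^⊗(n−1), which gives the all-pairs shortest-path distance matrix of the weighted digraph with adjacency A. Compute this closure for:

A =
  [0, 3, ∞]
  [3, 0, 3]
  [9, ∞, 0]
Closure =
  [0, 3, 6]
  [3, 0, 3]
  [9, 12, 0]

This is the Floyd-Warshall all-pairs shortest-path computation. For each intermediate vertex k = 0, 1, …, 2, update dist[i][j] ← min(dist[i][j], dist[i][k] + dist[k][j]). The final matrix gives, for each (i, j), the minimum total weight of any directed path from i to j (possibly empty when i = j).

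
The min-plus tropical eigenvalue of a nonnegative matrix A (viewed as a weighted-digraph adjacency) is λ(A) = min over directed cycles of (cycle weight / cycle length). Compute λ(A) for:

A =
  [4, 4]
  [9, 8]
λ(A) = 4

Enumerate directed cycles and compute their means (weight / length). Sample:
  cycle 0 → 0: weight = 4, length = 1, mean = 4/1 ≈ 4.000
  cycle 1 → 1: weight = 8, length = 1, mean = 8/1 ≈ 8.000
  cycle 0 → 1 → 0: weight = 13, length = 2, mean = 13/2 ≈ 6.500
  cycle 1 → 0 → 1: weight = 13, length = 2, mean = 13/2 ≈ 6.500
Minimum mean = 4.000, attained e.g. along the cycle 0 → 0 with weight 4 and length 1. So λ(A) = 4/1 = 4.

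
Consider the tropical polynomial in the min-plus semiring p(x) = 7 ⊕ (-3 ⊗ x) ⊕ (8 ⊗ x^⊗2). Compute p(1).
p(1) = -2

A tropical monomial a ⊗ x^⊗i evaluates to a + i · x. Evaluating each term at x = 1:
  Term 0 contributes 7 + 0 · 1 = 7
  Term 1 contributes -3 + 1 · 1 = -2
  Term 2 contributes 8 + 2 · 1 = 10
p(1) = ⊕ of these = min[7, -2, 10] = -2.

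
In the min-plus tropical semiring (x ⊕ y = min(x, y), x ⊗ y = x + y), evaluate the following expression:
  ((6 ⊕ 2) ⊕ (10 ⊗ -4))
((6 ⊕ 2) ⊕ (10 ⊗ -4)) = 2

Expand innermost to outermost. Recall ⊕ takes the minimum of its arguments and ⊗ takes their sum. Working out the expression ((6 ⊕ 2) ⊕ (10 ⊗ -4)) gives 2.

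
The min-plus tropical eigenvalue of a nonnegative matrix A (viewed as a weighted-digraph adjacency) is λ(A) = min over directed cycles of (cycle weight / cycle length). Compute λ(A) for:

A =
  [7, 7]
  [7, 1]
λ(A) = 1

Enumerate directed cycles and compute their means (weight / length). Sample:
  cycle 0 → 0: weight = 7, length = 1, mean = 7/1 ≈ 7.000
  cycle 1 → 1: weight = 1, length = 1, mean = 1/1 ≈ 1.000
  cycle 0 → 1 → 0: weight = 14, length = 2, mean = 14/2 ≈ 7.000
  cycle 1 → 0 → 1: weight = 14, length = 2, mean = 14/2 ≈ 7.000
Minimum mean = 1.000, attained e.g. along the cycle 1 → 1 with weight 1 and length 1. So λ(A) = 1/1 = 1.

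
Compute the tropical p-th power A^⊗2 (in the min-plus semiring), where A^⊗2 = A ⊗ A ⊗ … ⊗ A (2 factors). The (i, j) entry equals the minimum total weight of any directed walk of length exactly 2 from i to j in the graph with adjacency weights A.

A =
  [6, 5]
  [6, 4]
A^⊗2 =
  [11, 9]
  [10, 8]

Each entry (A^⊗2)_ij equals the minimum over all length-2 walks i = v_0 → v_1 → … → v_2 = j of Σ_t A[v_t][v_{t+1}]. For example, for (i, j) = (0, 1) we minimise over 2 possible intermediate vertex sequences; the minimum is 9, attained along the walk 0 → 1 → 1.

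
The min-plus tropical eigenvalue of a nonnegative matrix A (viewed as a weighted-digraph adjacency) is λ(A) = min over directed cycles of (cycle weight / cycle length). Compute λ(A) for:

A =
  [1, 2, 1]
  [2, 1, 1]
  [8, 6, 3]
λ(A) = 1

Enumerate directed cycles and compute their means (weight / length). Sample:
  cycle 0 → 0: weight = 1, length = 1, mean = 1/1 ≈ 1.000
  cycle 1 → 1: weight = 1, length = 1, mean = 1/1 ≈ 1.000
  cycle 2 → 2: weight = 3, length = 1, mean = 3/1 ≈ 3.000
  cycle 0 → 1 → 0: weight = 4, length = 2, mean = 4/2 ≈ 2.000
  cycle 0 → 2 → 0: weight = 9, length = 2, mean = 9/2 ≈ 4.500
  cycle 1 → 0 → 1: weight = 4, length = 2, mean = 4/2 ≈ 2.000
Minimum mean = 1.000, attained e.g. along the cycle 0 → 0 with weight 1 and length 1. So λ(A) = 1/1 = 1.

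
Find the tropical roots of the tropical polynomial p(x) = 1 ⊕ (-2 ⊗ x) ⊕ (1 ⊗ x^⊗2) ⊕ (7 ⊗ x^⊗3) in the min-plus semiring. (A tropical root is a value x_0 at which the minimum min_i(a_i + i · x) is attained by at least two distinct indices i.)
Roots: {-6, -3, 3}

Each tropical root is a break point of the lower envelope of the lines y = a_i + i · x (there are 4 lines, with slopes 0, 1, ..., 3). Only the lines that attain the minimum somewhere contribute to roots; other lines are dominated. Here the surviving (envelope) indices are i = 3, i = 2, i = 1, i = 0.
Intersections between consecutive envelope lines give the roots: for adjacent envelope indices i < j the intersection is x = (a_i − a_j) / (j − i). Reading off the sorted break points: {-6, -3, 3}.
Verification: at each break x_0, at least two indices attain the minimum of min_i(a_i + i · x_0).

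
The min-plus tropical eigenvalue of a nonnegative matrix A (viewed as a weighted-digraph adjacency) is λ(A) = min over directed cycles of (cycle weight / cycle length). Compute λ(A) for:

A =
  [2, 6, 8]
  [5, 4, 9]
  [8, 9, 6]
λ(A) = 2

Enumerate directed cycles and compute their means (weight / length). Sample:
  cycle 0 → 0: weight = 2, length = 1, mean = 2/1 ≈ 2.000
  cycle 1 → 1: weight = 4, length = 1, mean = 4/1 ≈ 4.000
  cycle 2 → 2: weight = 6, length = 1, mean = 6/1 ≈ 6.000
  cycle 0 → 1 → 0: weight = 11, length = 2, mean = 11/2 ≈ 5.500
  cycle 0 → 2 → 0: weight = 16, length = 2, mean = 16/2 ≈ 8.000
  cycle 1 → 0 → 1: weight = 11, length = 2, mean = 11/2 ≈ 5.500
Minimum mean = 2.000, attained e.g. along the cycle 0 → 0 with weight 2 and length 1. So λ(A) = 2/1 = 2.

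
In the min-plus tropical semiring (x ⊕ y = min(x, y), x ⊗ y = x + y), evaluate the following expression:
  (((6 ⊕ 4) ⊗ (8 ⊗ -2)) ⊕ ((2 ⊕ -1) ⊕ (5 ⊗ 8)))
(((6 ⊕ 4) ⊗ (8 ⊗ -2)) ⊕ ((2 ⊕ -1) ⊕ (5 ⊗ 8))) = -1

Expand innermost to outermost. Recall ⊕ takes the minimum of its arguments and ⊗ takes their sum. Working out the expression (((6 ⊕ 4) ⊗ (8 ⊗ -2)) ⊕ ((2 ⊕ -1) ⊕ (5 ⊗ 8))) gives -1.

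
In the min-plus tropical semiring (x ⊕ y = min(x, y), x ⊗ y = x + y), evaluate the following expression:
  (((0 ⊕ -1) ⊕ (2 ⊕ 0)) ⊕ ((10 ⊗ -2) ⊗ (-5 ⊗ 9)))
(((0 ⊕ -1) ⊕ (2 ⊕ 0)) ⊕ ((10 ⊗ -2) ⊗ (-5 ⊗ 9))) = -1

Expand innermost to outermost. Recall ⊕ takes the minimum of its arguments and ⊗ takes their sum. Working out the expression (((0 ⊕ -1) ⊕ (2 ⊕ 0)) ⊕ ((10 ⊗ -2) ⊗ (-5 ⊗ 9))) gives -1.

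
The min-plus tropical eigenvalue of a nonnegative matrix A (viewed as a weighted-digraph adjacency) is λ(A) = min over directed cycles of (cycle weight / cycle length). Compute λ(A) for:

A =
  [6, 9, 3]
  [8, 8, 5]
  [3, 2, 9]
λ(A) = 3

Enumerate directed cycles and compute their means (weight / length). Sample:
  cycle 0 → 0: weight = 6, length = 1, mean = 6/1 ≈ 6.000
  cycle 1 → 1: weight = 8, length = 1, mean = 8/1 ≈ 8.000
  cycle 2 → 2: weight = 9, length = 1, mean = 9/1 ≈ 9.000
  cycle 0 → 1 → 0: weight = 17, length = 2, mean = 17/2 ≈ 8.500
  cycle 0 → 2 → 0: weight = 6, length = 2, mean = 6/2 ≈ 3.000
  cycle 1 → 0 → 1: weight = 17, length = 2, mean = 17/2 ≈ 8.500
Minimum mean = 3.000, attained e.g. along the cycle 0 → 2 → 0 with weight 6 and length 2. So λ(A) = 6/2 = 3.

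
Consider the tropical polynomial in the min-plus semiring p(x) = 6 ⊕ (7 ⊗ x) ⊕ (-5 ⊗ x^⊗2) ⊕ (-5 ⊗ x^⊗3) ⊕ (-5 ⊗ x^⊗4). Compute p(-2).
p(-2) = -13

A tropical monomial a ⊗ x^⊗i evaluates to a + i · x. Evaluating each term at x = -2:
  Term 0 contributes 6 + 0 · -2 = 6
  Term 1 contributes 7 + 1 · -2 = 5
  Term 2 contributes -5 + 2 · -2 = -9
  Term 3 contributes -5 + 3 · -2 = -11
  Term 4 contributes -5 + 4 · -2 = -13
p(-2) = ⊕ of these = min[6, 5, -9, -11, -13] = -13.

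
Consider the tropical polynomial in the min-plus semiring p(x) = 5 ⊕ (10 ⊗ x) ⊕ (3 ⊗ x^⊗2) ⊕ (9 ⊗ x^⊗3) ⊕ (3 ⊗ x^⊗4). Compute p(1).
p(1) = 5

A tropical monomial a ⊗ x^⊗i evaluates to a + i · x. Evaluating each term at x = 1:
  Term 0 contributes 5 + 0 · 1 = 5
  Term 1 contributes 10 + 1 · 1 = 11
  Term 2 contributes 3 + 2 · 1 = 5
  Term 3 contributes 9 + 3 · 1 = 12
  Term 4 contributes 3 + 4 · 1 = 7
p(1) = ⊕ of these = min[5, 11, 5, 12, 7] = 5.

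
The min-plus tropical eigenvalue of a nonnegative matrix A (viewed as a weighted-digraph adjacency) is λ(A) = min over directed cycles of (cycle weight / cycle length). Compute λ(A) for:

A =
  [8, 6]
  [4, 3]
λ(A) = 3

Enumerate directed cycles and compute their means (weight / length). Sample:
  cycle 0 → 0: weight = 8, length = 1, mean = 8/1 ≈ 8.000
  cycle 1 → 1: weight = 3, length = 1, mean = 3/1 ≈ 3.000
  cycle 0 → 1 → 0: weight = 10, length = 2, mean = 10/2 ≈ 5.000
  cycle 1 → 0 → 1: weight = 10, length = 2, mean = 10/2 ≈ 5.000
Minimum mean = 3.000, attained e.g. along the cycle 1 → 1 with weight 3 and length 1. So λ(A) = 3/1 = 3.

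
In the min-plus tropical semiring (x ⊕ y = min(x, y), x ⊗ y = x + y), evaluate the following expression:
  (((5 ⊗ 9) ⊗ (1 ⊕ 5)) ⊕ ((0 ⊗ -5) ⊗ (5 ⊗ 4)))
(((5 ⊗ 9) ⊗ (1 ⊕ 5)) ⊕ ((0 ⊗ -5) ⊗ (5 ⊗ 4))) = 4

Expand innermost to outermost. Recall ⊕ takes the minimum of its arguments and ⊗ takes their sum. Working out the expression (((5 ⊗ 9) ⊗ (1 ⊕ 5)) ⊕ ((0 ⊗ -5) ⊗ (5 ⊗ 4))) gives 4.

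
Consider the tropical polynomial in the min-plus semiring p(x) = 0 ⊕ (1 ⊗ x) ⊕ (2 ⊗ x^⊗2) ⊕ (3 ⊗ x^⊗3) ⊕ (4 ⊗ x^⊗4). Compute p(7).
p(7) = 0

A tropical monomial a ⊗ x^⊗i evaluates to a + i · x. Evaluating each term at x = 7:
  Term 0 contributes 0 + 0 · 7 = 0
  Term 1 contributes 1 + 1 · 7 = 8
  Term 2 contributes 2 + 2 · 7 = 16
  Term 3 contributes 3 + 3 · 7 = 24
  Term 4 contributes 4 + 4 · 7 = 32
p(7) = ⊕ of these = min[0, 8, 16, 24, 32] = 0.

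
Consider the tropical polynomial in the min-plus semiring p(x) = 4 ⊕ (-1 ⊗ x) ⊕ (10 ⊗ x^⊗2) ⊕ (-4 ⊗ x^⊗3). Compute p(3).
p(3) = 2

A tropical monomial a ⊗ x^⊗i evaluates to a + i · x. Evaluating each term at x = 3:
  Term 0 contributes 4 + 0 · 3 = 4
  Term 1 contributes -1 + 1 · 3 = 2
  Term 2 contributes 10 + 2 · 3 = 16
  Term 3 contributes -4 + 3 · 3 = 5
p(3) = ⊕ of these = min[4, 2, 16, 5] = 2.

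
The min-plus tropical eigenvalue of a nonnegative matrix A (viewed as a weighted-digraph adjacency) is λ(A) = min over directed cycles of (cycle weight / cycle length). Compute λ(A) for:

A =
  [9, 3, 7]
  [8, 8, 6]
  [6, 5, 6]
λ(A) = 5

Enumerate directed cycles and compute their means (weight / length). Sample:
  cycle 0 → 0: weight = 9, length = 1, mean = 9/1 ≈ 9.000
  cycle 1 → 1: weight = 8, length = 1, mean = 8/1 ≈ 8.000
  cycle 2 → 2: weight = 6, length = 1, mean = 6/1 ≈ 6.000
  cycle 0 → 1 → 0: weight = 11, length = 2, mean = 11/2 ≈ 5.500
  cycle 0 → 2 → 0: weight = 13, length = 2, mean = 13/2 ≈ 6.500
  cycle 1 → 0 → 1: weight = 11, length = 2, mean = 11/2 ≈ 5.500
Minimum mean = 5.000, attained e.g. along the cycle 0 → 1 → 2 → 0 with weight 15 and length 3. So λ(A) = 15/3 = 5.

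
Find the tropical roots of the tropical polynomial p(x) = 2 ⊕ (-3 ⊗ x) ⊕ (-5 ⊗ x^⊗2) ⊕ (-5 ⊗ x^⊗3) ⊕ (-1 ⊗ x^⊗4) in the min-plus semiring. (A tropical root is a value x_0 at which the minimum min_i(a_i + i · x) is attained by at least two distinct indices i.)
Roots: {-4, 0, 2, 5}

Each tropical root is a break point of the lower envelope of the lines y = a_i + i · x (there are 5 lines, with slopes 0, 1, ..., 4). Only the lines that attain the minimum somewhere contribute to roots; other lines are dominated. Here the surviving (envelope) indices are i = 4, i = 3, i = 2, i = 1, i = 0.
Intersections between consecutive envelope lines give the roots: for adjacent envelope indices i < j the intersection is x = (a_i − a_j) / (j − i). Reading off the sorted break points: {-4, 0, 2, 5}.
Verification: at each break x_0, at least two indices attain the minimum of min_i(a_i + i · x_0).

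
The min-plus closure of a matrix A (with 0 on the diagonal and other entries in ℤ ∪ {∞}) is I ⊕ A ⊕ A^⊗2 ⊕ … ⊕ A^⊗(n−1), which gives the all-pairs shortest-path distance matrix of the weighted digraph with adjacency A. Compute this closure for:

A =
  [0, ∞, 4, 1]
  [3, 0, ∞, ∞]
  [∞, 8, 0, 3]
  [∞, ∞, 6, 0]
Closure =
  [0, 12, 4, 1]
  [3, 0, 7, 4]
  [11, 8, 0, 3]
  [17, 14, 6, 0]

This is the Floyd-Warshall all-pairs shortest-path computation. For each intermediate vertex k = 0, 1, …, 3, update dist[i][j] ← min(dist[i][j], dist[i][k] + dist[k][j]). The final matrix gives, for each (i, j), the minimum total weight of any directed path from i to j (possibly empty when i = j).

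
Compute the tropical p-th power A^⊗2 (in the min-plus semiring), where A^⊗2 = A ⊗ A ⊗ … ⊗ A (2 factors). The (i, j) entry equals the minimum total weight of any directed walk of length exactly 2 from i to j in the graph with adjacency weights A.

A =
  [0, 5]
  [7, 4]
A^⊗2 =
  [0, 5]
  [7, 8]

Each entry (A^⊗2)_ij equals the minimum over all length-2 walks i = v_0 → v_1 → … → v_2 = j of Σ_t A[v_t][v_{t+1}]. For example, for (i, j) = (0, 1) we minimise over 2 possible intermediate vertex sequences; the minimum is 5, attained along the walk 0 → 0 → 1.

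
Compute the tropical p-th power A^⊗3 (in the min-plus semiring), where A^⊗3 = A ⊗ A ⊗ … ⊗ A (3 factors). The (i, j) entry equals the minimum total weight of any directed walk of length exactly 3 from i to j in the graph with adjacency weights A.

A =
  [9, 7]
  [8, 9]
A^⊗3 =
  [24, 22]
  [23, 24]

Each entry (A^⊗3)_ij equals the minimum over all length-3 walks i = v_0 → v_1 → … → v_3 = j of Σ_t A[v_t][v_{t+1}]. For example, for (i, j) = (0, 1) we minimise over 4 possible intermediate vertex sequences; the minimum is 22, attained along the walk 0 → 1 → 0 → 1.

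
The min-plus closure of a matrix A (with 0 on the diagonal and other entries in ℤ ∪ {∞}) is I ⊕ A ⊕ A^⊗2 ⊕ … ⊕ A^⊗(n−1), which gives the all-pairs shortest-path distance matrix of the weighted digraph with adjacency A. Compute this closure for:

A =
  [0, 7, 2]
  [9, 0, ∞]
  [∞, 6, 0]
Closure =
  [0, 7, 2]
  [9, 0, 11]
  [15, 6, 0]

This is the Floyd-Warshall all-pairs shortest-path computation. For each intermediate vertex k = 0, 1, …, 2, update dist[i][j] ← min(dist[i][j], dist[i][k] + dist[k][j]). The final matrix gives, for each (i, j), the minimum total weight of any directed path from i to j (possibly empty when i = j).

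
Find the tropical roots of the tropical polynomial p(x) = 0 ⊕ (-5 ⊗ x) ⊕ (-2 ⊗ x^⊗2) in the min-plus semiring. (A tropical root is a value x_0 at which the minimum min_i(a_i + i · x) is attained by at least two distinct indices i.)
Roots: {-3, 5}

Each tropical root is a break point of the lower envelope of the lines y = a_i + i · x (there are 3 lines, with slopes 0, 1, ..., 2). Only the lines that attain the minimum somewhere contribute to roots; other lines are dominated. Here the surviving (envelope) indices are i = 2, i = 1, i = 0.
Intersections between consecutive envelope lines give the roots: for adjacent envelope indices i < j the intersection is x = (a_i − a_j) / (j − i). Reading off the sorted break points: {-3, 5}.
Verification: at each break x_0, at least two indices attain the minimum of min_i(a_i + i · x_0).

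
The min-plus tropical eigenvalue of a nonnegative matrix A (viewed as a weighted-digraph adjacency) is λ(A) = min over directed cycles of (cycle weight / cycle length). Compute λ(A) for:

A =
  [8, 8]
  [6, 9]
λ(A) = 7

Enumerate directed cycles and compute their means (weight / length). Sample:
  cycle 0 → 0: weight = 8, length = 1, mean = 8/1 ≈ 8.000
  cycle 1 → 1: weight = 9, length = 1, mean = 9/1 ≈ 9.000
  cycle 0 → 1 → 0: weight = 14, length = 2, mean = 14/2 ≈ 7.000
  cycle 1 → 0 → 1: weight = 14, length = 2, mean = 14/2 ≈ 7.000
Minimum mean = 7.000, attained e.g. along the cycle 0 → 1 → 0 with weight 14 and length 2. So λ(A) = 14/2 = 7.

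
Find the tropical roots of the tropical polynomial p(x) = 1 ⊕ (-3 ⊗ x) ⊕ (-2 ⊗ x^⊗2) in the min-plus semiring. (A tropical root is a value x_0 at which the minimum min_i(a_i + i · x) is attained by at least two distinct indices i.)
Roots: {-1, 4}

Each tropical root is a break point of the lower envelope of the lines y = a_i + i · x (there are 3 lines, with slopes 0, 1, ..., 2). Only the lines that attain the minimum somewhere contribute to roots; other lines are dominated. Here the surviving (envelope) indices are i = 2, i = 1, i = 0.
Intersections between consecutive envelope lines give the roots: for adjacent envelope indices i < j the intersection is x = (a_i − a_j) / (j − i). Reading off the sorted break points: {-1, 4}.
Verification: at each break x_0, at least two indices attain the minimum of min_i(a_i + i · x_0).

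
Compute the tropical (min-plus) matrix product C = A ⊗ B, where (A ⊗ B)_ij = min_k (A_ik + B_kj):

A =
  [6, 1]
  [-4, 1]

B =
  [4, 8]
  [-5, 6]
A ⊗ B =
  [-4, 7]
  [-4, 4]

Apply the min-plus product entry-by-entry:
  C[0][0] = min over k of (A[0][0] + B[0][0] = 6 + 4 = 10, A[0][1] + B[1][0] = 1 + -5 = -4) = -4 (attained at k = 1)
  C[0][1] = min over k of (A[0][0] + B[0][1] = 6 + 8 = 14, A[0][1] + B[1][1] = 1 + 6 = 7) = 7 (attained at k = 1)
  C[1][0] = min over k of (A[1][0] + B[0][0] = -4 + 4 = 0, A[1][1] + B[1][0] = 1 + -5 = -4) = -4 (attained at k = 1)
  C[1][1] = min over k of (A[1][0] + B[0][1] = -4 + 8 = 4, A[1][1] + B[1][1] = 1 + 6 = 7) = 4 (attained at k = 0)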